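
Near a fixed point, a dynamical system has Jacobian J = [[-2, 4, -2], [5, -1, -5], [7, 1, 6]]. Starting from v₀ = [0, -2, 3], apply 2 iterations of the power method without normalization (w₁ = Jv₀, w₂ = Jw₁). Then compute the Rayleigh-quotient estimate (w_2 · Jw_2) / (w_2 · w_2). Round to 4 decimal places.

λ ≈ 1.8679

w1 = Jv₀ = (-14, -13, 16)
w2 = Jw1 = (-56, -137, -15)
Jw2 = (-406, -68, -619)
w2·Jw2 = (-56)·(-406) + (-137)·(-68) + (-15)·(-619) = 41337; w2·w2 = (-56)·(-56) + (-137)·(-137) + (-15)·(-15) = 22130
λ ≈ 41337/22130 = 1.8679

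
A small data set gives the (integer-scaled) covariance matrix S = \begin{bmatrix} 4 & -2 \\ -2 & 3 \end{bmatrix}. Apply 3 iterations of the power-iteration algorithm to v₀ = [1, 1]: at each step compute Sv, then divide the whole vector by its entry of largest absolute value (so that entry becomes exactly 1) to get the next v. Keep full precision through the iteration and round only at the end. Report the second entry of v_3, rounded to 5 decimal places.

-0.57692

Sv0 = (2.000000, 1.000000); divide by 2.000000 → v1 = (1.000000, 0.500000)
Sv1 = (3.000000, -0.500000); divide by 3.000000 → v2 = (1.000000, -0.166667)
Sv2 = (4.333333, -2.500000); divide by 4.333333 → v3 = (1.000000, -0.576923)
Requested entry of v3: -15/26 = -0.57692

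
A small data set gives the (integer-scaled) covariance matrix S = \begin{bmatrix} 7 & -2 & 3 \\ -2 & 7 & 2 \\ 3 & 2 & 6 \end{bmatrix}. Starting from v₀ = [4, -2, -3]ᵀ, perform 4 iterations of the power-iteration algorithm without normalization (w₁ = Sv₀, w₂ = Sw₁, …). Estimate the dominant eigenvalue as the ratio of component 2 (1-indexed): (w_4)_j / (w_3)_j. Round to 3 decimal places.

8.683

w1 = Sv₀ = (7·4 + (-2)·(-2) + 3·(-3); (-2)·4 + 7·(-2) + 2·(-3); 3·4 + 2·(-2) + 6·(-3)) = (23, -28, -10)
w2 = Sw1 = (7·23 + (-2)·(-28) + 3·(-10); (-2)·23 + 7·(-28) + 2·(-10); 3·23 + 2·(-28) + 6·(-10)) = (187, -262, -47)
w3 = Sw2 = (1692, -2302, -245)
w4 = Sw3 = (15713, -19988, -998)
Ratio at component: -19988 / -2302 = 8.683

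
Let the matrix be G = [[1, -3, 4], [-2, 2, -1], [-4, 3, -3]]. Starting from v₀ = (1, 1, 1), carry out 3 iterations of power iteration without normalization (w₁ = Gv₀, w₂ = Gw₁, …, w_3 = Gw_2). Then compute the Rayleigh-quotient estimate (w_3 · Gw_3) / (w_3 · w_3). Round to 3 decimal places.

w1 = Gv₀ = (2, -1, -4)
w2 = Gw1 = (-11, -2, 1)
w3 = Gw2 = (-1, 17, 35)
Gw3 = (88, 1, -50)
w3·Gw3 = (-1)·88 + 17·1 + 35·(-50) = -1821; w3·w3 = (-1)·(-1) + 17·17 + 35·35 = 1515
λ ≈ -1821/1515 = -1.202

-1.202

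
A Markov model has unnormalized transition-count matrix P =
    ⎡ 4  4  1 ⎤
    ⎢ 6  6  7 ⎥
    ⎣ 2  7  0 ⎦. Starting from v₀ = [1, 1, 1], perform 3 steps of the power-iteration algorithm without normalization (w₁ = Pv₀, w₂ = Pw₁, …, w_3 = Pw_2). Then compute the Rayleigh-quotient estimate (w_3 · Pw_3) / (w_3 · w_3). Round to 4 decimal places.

w1 = Pv₀ = (9, 19, 9)
w2 = Pw1 = (121, 231, 151)
w3 = Pw2 = (1559, 3169, 1859)
Pw3 = (20771, 41381, 25301)
w3·Pw3 = 1559·20771 + 3169·41381 + 1859·25301 = 210552937; w3·w3 = 1559·1559 + 3169·3169 + 1859·1859 = 15928923
λ ≈ 210552937/15928923 = 13.2183

13.2183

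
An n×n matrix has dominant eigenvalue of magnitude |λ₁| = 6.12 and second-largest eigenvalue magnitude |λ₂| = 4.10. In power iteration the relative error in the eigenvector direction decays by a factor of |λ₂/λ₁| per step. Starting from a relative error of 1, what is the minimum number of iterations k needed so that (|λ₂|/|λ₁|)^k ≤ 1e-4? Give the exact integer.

|λ₂/λ₁| = 4.10/6.12 = 0.66993
Need k ≥ ln(1e-4) / ln(0.66993) = -9.2103 / -0.4006 ≈ 22.993
Smallest integer k satisfying the bound: 23

23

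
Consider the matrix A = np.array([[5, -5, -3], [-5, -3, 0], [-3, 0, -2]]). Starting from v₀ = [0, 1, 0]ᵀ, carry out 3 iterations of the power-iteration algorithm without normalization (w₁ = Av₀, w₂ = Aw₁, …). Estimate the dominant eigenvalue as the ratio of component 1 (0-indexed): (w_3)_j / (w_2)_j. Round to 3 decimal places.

λ ≈ -1.529

w1 = Av₀ = (-5, -3, 0)
w2 = Aw1 = (-10, 34, 15)
w3 = Aw2 = (-265, -52, 0)
Ratio at component: -52 / 34 = -1.529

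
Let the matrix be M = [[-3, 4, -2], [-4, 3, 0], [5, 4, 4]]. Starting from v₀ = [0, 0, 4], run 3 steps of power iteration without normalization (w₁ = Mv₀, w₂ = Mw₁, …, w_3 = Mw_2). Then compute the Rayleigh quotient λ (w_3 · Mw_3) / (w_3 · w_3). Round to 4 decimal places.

w1 = Mv₀ = (-8, 0, 16)
w2 = Mw1 = (-8, 32, 24)
w3 = Mw2 = (104, 128, 184)
Mw3 = (-168, -32, 1768)
w3·Mw3 = 104·(-168) + 128·(-32) + 184·1768 = 303744; w3·w3 = 104·104 + 128·128 + 184·184 = 61056
λ ≈ 303744/61056 = 4.9748

λ ≈ 4.9748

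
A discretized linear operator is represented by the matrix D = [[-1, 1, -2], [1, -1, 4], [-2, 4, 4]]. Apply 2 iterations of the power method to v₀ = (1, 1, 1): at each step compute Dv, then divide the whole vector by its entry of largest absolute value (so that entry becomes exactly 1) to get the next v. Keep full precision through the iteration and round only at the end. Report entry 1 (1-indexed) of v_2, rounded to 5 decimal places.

-0.13636

Dv0 = (-2.000000, 4.000000, 6.000000); divide by 6.000000 → v1 = (-0.333333, 0.666667, 1.000000)
Dv1 = (-1.000000, 3.000000, 7.333333); divide by 7.333333 → v2 = (-0.136364, 0.409091, 1.000000)
Requested entry of v2: -6/44 = -0.13636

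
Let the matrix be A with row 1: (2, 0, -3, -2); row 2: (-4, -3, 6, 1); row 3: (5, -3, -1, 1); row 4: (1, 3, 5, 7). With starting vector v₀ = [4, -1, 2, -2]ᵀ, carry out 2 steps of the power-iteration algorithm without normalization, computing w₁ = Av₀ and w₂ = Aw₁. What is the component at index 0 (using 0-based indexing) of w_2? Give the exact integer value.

w1 = Av₀ = (2·4 + 0·(-1) + (-3)·2 + (-2)·(-2); (-4)·4 + (-3)·(-1) + 6·2 + 1·(-2); 5·4 + (-3)·(-1) + (-1)·2 + 1·(-2); 1·4 + 3·(-1) + 5·2 + 7·(-2)) = (6, -3, 19, -3)
w2 = Aw1 = (2·6 + 0·(-3) + (-3)·19 + (-2)·(-3); (-4)·6 + (-3)·(-3) + 6·19 + 1·(-3); 5·6 + (-3)·(-3) + (-1)·19 + 1·(-3); 1·6 + 3·(-3) + 5·19 + 7·(-3)) = (-39, 96, 17, 71)
The requested component of w2 is -39.

-39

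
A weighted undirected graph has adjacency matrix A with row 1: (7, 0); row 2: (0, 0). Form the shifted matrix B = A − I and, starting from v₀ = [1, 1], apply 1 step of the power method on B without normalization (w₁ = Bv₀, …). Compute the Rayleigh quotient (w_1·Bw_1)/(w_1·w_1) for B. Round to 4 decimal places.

B = A − I has rows (6, 0); (0, -1)
w1 = Bv₀ = (6·1 + 0·1; 0·1 + (-1)·1) = (6, -1)
Bw1 = (36, 1)
w1·Bw1 = 215; w1·w1 = 37; μ ≈ 215/37 = 5.8108

5.8108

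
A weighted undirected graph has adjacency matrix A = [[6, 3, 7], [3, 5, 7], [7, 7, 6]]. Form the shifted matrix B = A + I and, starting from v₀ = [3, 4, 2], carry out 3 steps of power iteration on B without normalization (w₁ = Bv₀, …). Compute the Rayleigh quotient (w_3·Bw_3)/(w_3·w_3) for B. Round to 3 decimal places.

B = A + I has rows (7, 3, 7); (3, 6, 7); (7, 7, 7)
w1 = Bv₀ = (7·3 + 3·4 + 7·2; 3·3 + 6·4 + 7·2; 7·3 + 7·4 + 7·2) = (47, 47, 63)
w2 = Bw1 = (7·47 + 3·47 + 7·63; 3·47 + 6·47 + 7·63; 7·47 + 7·47 + 7·63) = (911, 864, 1099)
w3 = Bw2 = (16662, 15610, 20118)
Bw3 = (304290, 284472, 366730)
w3·Bw3 = 16888562040; w3·w3 = 926028268; μ ≈ 16888562040/926028268 = 18.238

18.238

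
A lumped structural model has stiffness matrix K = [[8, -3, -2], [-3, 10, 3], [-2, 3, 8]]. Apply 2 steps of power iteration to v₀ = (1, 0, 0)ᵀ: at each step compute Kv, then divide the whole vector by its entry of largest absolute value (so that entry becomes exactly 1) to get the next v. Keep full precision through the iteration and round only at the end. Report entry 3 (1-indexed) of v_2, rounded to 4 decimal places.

-0.5325

Kv0 = (8.00000, -3.00000, -2.00000); divide by 8.00000 → v1 = (1.00000, -0.37500, -0.25000)
Kv1 = (9.62500, -7.50000, -5.12500); divide by 9.62500 → v2 = (1.00000, -0.77922, -0.53247)
Requested entry of v2: -41/77 = -0.5325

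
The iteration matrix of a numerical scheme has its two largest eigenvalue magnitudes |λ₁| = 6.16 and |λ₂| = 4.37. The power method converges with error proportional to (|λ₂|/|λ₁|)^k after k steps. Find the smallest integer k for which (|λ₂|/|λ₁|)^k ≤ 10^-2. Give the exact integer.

14

|λ₂/λ₁| = 4.37/6.16 = 0.70942
Need k ≥ ln(10^-2) / ln(0.70942) = -4.6052 / -0.3433 ≈ 13.414
Smallest integer k satisfying the bound: 14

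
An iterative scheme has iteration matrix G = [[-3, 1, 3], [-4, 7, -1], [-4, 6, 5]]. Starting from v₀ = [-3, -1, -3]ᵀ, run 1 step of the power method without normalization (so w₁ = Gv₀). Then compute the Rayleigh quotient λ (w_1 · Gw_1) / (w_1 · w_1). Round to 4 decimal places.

3.4589

w1 = Gv₀ = ((-3)·(-3) + 1·(-1) + 3·(-3); (-4)·(-3) + 7·(-1) + (-1)·(-3); (-4)·(-3) + 6·(-1) + 5·(-3)) = (-1, 8, -9)
Gw1 = (-16, 69, 7)
w1·Gw1 = (-1)·(-16) + 8·69 + (-9)·7 = 505; w1·w1 = (-1)·(-1) + 8·8 + (-9)·(-9) = 146
λ ≈ 505/146 = 3.4589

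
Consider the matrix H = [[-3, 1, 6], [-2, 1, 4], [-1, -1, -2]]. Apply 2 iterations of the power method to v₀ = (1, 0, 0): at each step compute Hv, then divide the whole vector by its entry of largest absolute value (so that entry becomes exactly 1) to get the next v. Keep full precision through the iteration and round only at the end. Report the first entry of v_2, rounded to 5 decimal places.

Hv0 = (-3.000000, -2.000000, -1.000000); divide by -3.000000 → v1 = (1.000000, 0.666667, 0.333333)
Hv1 = (-0.333333, 0.000000, -2.333333); divide by -2.333333 → v2 = (0.142857, 0.000000, 1.000000)
Requested entry of v2: 1/7 = 0.14286

0.14286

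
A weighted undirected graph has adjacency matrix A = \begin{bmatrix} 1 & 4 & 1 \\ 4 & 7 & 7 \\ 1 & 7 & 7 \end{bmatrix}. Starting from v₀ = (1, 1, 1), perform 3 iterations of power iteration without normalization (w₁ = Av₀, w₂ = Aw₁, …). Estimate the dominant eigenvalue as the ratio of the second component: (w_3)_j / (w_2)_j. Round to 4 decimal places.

w1 = Av₀ = (1·1 + 4·1 + 1·1; 4·1 + 7·1 + 7·1; 1·1 + 7·1 + 7·1) = (6, 18, 15)
w2 = Aw1 = (1·6 + 4·18 + 1·15; 4·6 + 7·18 + 7·15; 1·6 + 7·18 + 7·15) = (93, 255, 237)
w3 = Aw2 = (1350, 3816, 3537)
Ratio at component: 3816 / 255 = 14.9647

λ ≈ 14.9647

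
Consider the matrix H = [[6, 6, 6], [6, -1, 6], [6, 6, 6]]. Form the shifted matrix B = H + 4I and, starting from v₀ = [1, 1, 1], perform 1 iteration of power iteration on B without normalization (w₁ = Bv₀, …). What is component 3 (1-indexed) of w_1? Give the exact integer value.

22

B = H + 4I has rows (10, 6, 6); (6, 3, 6); (6, 6, 10)
w1 = Bv₀ = (10·1 + 6·1 + 6·1; 6·1 + 3·1 + 6·1; 6·1 + 6·1 + 10·1) = (22, 15, 22)
Requested component of w1: 22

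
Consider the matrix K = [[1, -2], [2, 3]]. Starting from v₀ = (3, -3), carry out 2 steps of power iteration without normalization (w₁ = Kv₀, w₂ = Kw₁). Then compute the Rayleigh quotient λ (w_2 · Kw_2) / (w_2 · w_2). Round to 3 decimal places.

w1 = Kv₀ = (9, -3)
w2 = Kw1 = (15, 9)
Kw2 = (-3, 57)
w2·Kw2 = 15·(-3) + 9·57 = 468; w2·w2 = 15·15 + 9·9 = 306
λ ≈ 468/306 = 1.529

λ ≈ 1.529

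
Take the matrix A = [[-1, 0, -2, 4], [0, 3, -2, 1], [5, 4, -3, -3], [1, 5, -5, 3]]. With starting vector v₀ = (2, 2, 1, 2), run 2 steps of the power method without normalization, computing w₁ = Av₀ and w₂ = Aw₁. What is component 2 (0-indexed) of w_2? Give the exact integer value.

-22

w1 = Av₀ = ((-1)·2 + 0·2 + (-2)·1 + 4·2; 0·2 + 3·2 + (-2)·1 + 1·2; 5·2 + 4·2 + (-3)·1 + (-3)·2; 1·2 + 5·2 + (-5)·1 + 3·2) = (4, 6, 9, 13)
w2 = Aw1 = ((-1)·4 + 0·6 + (-2)·9 + 4·13; 0·4 + 3·6 + (-2)·9 + 1·13; 5·4 + 4·6 + (-3)·9 + (-3)·13; 1·4 + 5·6 + (-5)·9 + 3·13) = (30, 13, -22, 28)
The requested component of w2 is -22.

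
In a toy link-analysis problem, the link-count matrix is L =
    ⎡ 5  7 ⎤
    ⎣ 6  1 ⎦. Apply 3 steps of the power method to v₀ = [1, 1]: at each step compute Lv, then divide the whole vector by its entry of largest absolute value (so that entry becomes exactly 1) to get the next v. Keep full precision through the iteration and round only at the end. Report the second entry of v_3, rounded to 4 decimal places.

0.6676

Lv0 = (12.00000, 7.00000); divide by 12.00000 → v1 = (1.00000, 0.58333)
Lv1 = (9.08333, 6.58333); divide by 9.08333 → v2 = (1.00000, 0.72477)
Lv2 = (10.07339, 6.72477); divide by 10.07339 → v3 = (1.00000, 0.66758)
Requested entry of v3: 733/1098 = 0.6676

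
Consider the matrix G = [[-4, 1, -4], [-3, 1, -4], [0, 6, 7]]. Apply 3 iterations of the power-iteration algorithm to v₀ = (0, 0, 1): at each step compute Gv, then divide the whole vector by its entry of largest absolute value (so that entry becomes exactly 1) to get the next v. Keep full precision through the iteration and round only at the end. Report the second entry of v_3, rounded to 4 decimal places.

1.0000

Gv0 = (-4.00000, -4.00000, 7.00000); divide by 7.00000 → v1 = (-0.57143, -0.57143, 1.00000)
Gv1 = (-2.28571, -2.85714, 3.57143); divide by 3.57143 → v2 = (-0.64000, -0.80000, 1.00000)
Gv2 = (-2.24000, -2.88000, 2.20000); divide by -2.88000 → v3 = (0.77778, 1.00000, -0.76389)
Requested entry of v3: -72/-72 = 1.0000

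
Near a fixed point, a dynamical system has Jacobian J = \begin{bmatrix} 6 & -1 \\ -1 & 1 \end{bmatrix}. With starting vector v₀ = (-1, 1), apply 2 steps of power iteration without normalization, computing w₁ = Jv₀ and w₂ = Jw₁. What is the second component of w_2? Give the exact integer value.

9

w1 = Jv₀ = (-7, 2)
w2 = Jw1 = (-44, 9)
The requested component of w2 is 9.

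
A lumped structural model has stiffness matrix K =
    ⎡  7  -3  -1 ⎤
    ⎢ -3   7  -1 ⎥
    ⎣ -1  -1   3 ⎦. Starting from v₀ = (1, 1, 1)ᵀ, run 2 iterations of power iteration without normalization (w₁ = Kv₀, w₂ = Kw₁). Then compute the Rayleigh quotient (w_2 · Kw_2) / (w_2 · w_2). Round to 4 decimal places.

4.4900

w1 = Kv₀ = (7·1 + (-3)·1 + (-1)·1; (-3)·1 + 7·1 + (-1)·1; (-1)·1 + (-1)·1 + 3·1) = (3, 3, 1)
w2 = Kw1 = (7·3 + (-3)·3 + (-1)·1; (-3)·3 + 7·3 + (-1)·1; (-1)·3 + (-1)·3 + 3·1) = (11, 11, -3)
Kw2 = (47, 47, -31)
w2·Kw2 = 11·47 + 11·47 + (-3)·(-31) = 1127; w2·w2 = 11·11 + 11·11 + (-3)·(-3) = 251
λ ≈ 1127/251 = 4.4900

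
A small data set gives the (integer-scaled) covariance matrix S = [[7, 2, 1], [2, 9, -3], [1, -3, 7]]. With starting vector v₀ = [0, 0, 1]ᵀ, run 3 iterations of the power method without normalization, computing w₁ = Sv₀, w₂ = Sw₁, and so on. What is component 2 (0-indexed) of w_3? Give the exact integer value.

559

w1 = Sv₀ = (7·0 + 2·0 + 1·1; 2·0 + 9·0 + (-3)·1; 1·0 + (-3)·0 + 7·1) = (1, -3, 7)
w2 = Sw1 = (7·1 + 2·(-3) + 1·7; 2·1 + 9·(-3) + (-3)·7; 1·1 + (-3)·(-3) + 7·7) = (8, -46, 59)
w3 = Sw2 = (23, -575, 559)
The requested component of w3 is 559.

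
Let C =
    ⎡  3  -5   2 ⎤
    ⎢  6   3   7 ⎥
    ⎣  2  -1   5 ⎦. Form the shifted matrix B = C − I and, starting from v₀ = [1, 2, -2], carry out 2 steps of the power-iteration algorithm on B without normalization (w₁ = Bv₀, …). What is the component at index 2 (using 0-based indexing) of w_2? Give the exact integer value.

-52

B = C − I has rows (2, -5, 2); (6, 2, 7); (2, -1, 4)
w1 = Bv₀ = (-12, -4, -8)
w2 = Bw1 = (-20, -136, -52)
Requested component of w2: -52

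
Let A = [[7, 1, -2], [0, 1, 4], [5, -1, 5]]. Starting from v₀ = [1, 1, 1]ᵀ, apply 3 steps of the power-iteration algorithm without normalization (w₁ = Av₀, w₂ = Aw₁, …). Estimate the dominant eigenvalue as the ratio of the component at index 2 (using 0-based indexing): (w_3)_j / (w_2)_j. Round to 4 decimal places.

6.4857

w1 = Av₀ = (6, 5, 9)
w2 = Aw1 = (29, 41, 70)
w3 = Aw2 = (104, 321, 454)
Ratio at component: 454 / 70 = 6.4857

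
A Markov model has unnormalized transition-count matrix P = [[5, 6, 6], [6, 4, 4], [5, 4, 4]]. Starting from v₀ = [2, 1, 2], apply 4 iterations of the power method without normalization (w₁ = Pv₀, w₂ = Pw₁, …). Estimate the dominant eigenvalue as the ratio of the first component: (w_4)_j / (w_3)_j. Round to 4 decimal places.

w1 = Pv₀ = (28, 24, 22)
w2 = Pw1 = (416, 352, 324)
w3 = Pw2 = (6136, 5200, 4784)
w4 = Pw3 = (90584, 76752, 70616)
Ratio at component: 90584 / 6136 = 14.7627

14.7627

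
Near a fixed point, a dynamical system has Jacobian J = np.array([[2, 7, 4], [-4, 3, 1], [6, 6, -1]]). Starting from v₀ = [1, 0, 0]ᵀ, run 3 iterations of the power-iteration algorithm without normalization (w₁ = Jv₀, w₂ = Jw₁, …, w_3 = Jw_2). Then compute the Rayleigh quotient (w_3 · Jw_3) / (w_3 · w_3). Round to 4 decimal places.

λ ≈ 6.3698

w1 = Jv₀ = (2·1 + 7·0 + 4·0; (-4)·1 + 3·0 + 1·0; 6·1 + 6·0 + (-1)·0) = (2, -4, 6)
w2 = Jw1 = (2·2 + 7·(-4) + 4·6; (-4)·2 + 3·(-4) + 1·6; 6·2 + 6·(-4) + (-1)·6) = (0, -14, -18)
w3 = Jw2 = (-170, -60, -66)
Jw3 = (-1024, 434, -1314)
w3·Jw3 = (-170)·(-1024) + (-60)·434 + (-66)·(-1314) = 234764; w3·w3 = (-170)·(-170) + (-60)·(-60) + (-66)·(-66) = 36856
λ ≈ 234764/36856 = 6.3698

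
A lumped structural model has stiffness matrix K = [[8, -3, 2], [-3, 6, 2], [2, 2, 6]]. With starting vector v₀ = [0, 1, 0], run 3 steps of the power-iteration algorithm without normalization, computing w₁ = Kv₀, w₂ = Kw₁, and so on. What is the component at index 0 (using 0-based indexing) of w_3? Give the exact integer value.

w1 = Kv₀ = (-3, 6, 2)
w2 = Kw1 = (-38, 49, 18)
w3 = Kw2 = (-415, 444, 130)
The requested component of w3 is -415.

-415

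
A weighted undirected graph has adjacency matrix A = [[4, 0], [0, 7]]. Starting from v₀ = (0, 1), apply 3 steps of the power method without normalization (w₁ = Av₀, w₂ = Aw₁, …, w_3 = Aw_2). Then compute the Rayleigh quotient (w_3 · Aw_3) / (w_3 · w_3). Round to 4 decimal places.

w1 = Av₀ = (4·0 + 0·1; 0·0 + 7·1) = (0, 7)
w2 = Aw1 = (4·0 + 0·7; 0·0 + 7·7) = (0, 49)
w3 = Aw2 = (0, 343)
Aw3 = (0, 2401)
w3·Aw3 = 0·0 + 343·2401 = 823543; w3·w3 = 0·0 + 343·343 = 117649
λ ≈ 823543/117649 = 7.0000

7.0000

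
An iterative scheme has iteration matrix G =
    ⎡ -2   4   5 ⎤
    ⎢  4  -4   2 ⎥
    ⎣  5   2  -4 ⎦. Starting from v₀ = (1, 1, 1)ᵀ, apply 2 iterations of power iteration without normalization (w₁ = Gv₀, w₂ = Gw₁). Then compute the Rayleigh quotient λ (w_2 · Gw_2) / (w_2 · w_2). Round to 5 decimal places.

w1 = Gv₀ = (7, 2, 3)
w2 = Gw1 = (9, 26, 27)
Gw2 = (221, -14, -11)
w2·Gw2 = 9·221 + 26·(-14) + 27·(-11) = 1328; w2·w2 = 9·9 + 26·26 + 27·27 = 1486
λ ≈ 1328/1486 = 0.89367

λ ≈ 0.89367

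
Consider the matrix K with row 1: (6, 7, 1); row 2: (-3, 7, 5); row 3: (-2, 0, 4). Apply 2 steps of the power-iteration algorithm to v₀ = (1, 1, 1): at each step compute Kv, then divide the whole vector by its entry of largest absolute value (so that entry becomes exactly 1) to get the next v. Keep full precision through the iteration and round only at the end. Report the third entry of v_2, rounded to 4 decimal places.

Kv0 = (14.00000, 9.00000, 2.00000); divide by 14.00000 → v1 = (1.00000, 0.64286, 0.14286)
Kv1 = (10.64286, 2.21429, -1.42857); divide by 10.64286 → v2 = (1.00000, 0.20805, -0.13423)
Requested entry of v2: -20/149 = -0.1342

-0.1342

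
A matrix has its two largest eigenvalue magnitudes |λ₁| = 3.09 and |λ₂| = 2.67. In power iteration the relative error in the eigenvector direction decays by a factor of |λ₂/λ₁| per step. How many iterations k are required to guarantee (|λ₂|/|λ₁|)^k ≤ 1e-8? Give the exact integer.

127

|λ₂/λ₁| = 2.67/3.09 = 0.86408
Need k ≥ ln(1e-8) / ln(0.86408) = -18.4207 / -0.1461 ≈ 126.089
Smallest integer k satisfying the bound: 127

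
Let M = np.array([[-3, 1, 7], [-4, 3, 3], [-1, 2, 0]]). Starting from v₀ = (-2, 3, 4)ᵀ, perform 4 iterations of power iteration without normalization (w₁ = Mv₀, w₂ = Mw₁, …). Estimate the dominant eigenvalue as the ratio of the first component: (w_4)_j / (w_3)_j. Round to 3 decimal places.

-4.489

w1 = Mv₀ = ((-3)·(-2) + 1·3 + 7·4; (-4)·(-2) + 3·3 + 3·4; (-1)·(-2) + 2·3 + 0·4) = (37, 29, 8)
w2 = Mw1 = ((-3)·37 + 1·29 + 7·8; (-4)·37 + 3·29 + 3·8; (-1)·37 + 2·29 + 0·8) = (-26, -37, 21)
w3 = Mw2 = (188, 56, -48)
w4 = Mw3 = (-844, -728, -76)
Ratio at component: -844 / 188 = -4.489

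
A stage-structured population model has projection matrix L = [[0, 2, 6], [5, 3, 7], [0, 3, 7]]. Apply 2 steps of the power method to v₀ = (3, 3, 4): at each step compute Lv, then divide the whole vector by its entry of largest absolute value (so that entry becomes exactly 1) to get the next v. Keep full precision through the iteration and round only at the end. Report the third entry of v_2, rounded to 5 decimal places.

0.73451

Lv0 = (30.000000, 52.000000, 37.000000); divide by 52.000000 → v1 = (0.576923, 1.000000, 0.711538)
Lv1 = (6.269231, 10.865385, 7.980769); divide by 10.865385 → v2 = (0.576991, 1.000000, 0.734513)
Requested entry of v2: 415/565 = 0.73451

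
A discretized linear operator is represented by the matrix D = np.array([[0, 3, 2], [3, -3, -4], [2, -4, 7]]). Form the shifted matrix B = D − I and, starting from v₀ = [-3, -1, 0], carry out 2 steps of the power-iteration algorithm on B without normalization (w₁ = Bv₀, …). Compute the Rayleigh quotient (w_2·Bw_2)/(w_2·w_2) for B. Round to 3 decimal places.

B = D − I has rows (-1, 3, 2); (3, -4, -4); (2, -4, 6)
w1 = Bv₀ = ((-1)·(-3) + 3·(-1) + 2·0; 3·(-3) + (-4)·(-1) + (-4)·0; 2·(-3) + (-4)·(-1) + 6·0) = (0, -5, -2)
w2 = Bw1 = ((-1)·0 + 3·(-5) + 2·(-2); 3·0 + (-4)·(-5) + (-4)·(-2); 2·0 + (-4)·(-5) + 6·(-2)) = (-19, 28, 8)
Bw2 = (119, -201, -102)
w2·Bw2 = -8705; w2·w2 = 1209; μ ≈ -8705/1209 = -7.200

μ ≈ -7.200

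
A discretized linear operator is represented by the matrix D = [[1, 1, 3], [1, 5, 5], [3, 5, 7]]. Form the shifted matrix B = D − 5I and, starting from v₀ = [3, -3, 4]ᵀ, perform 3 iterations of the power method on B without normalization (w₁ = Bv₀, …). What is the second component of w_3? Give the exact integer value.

591

B = D − 5I has rows (-4, 1, 3); (1, 0, 5); (3, 5, 2)
w1 = Bv₀ = ((-4)·3 + 1·(-3) + 3·4; 1·3 + 0·(-3) + 5·4; 3·3 + 5·(-3) + 2·4) = (-3, 23, 2)
w2 = Bw1 = ((-4)·(-3) + 1·23 + 3·2; 1·(-3) + 0·23 + 5·2; 3·(-3) + 5·23 + 2·2) = (41, 7, 110)
w3 = Bw2 = (173, 591, 378)
Requested component of w3: 591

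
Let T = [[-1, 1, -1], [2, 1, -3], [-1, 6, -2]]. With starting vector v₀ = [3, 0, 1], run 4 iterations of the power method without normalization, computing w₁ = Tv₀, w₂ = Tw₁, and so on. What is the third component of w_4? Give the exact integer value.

-306

w1 = Tv₀ = ((-1)·3 + 1·0 + (-1)·1; 2·3 + 1·0 + (-3)·1; (-1)·3 + 6·0 + (-2)·1) = (-4, 3, -5)
w2 = Tw1 = ((-1)·(-4) + 1·3 + (-1)·(-5); 2·(-4) + 1·3 + (-3)·(-5); (-1)·(-4) + 6·3 + (-2)·(-5)) = (12, 10, 32)
w3 = Tw2 = (-34, -62, -16)
w4 = Tw3 = (-12, -82, -306)
The requested component of w4 is -306.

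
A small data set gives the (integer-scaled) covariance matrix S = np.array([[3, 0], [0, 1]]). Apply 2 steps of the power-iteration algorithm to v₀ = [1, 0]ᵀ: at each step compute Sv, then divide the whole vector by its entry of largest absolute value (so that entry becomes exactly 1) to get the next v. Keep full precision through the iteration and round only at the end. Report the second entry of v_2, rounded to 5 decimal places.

Sv0 = (3.000000, 0.000000); divide by 3.000000 → v1 = (1.000000, 0.000000)
Sv1 = (3.000000, 0.000000); divide by 3.000000 → v2 = (1.000000, 0.000000)
Requested entry of v2: 0/9 = 0.00000

0.00000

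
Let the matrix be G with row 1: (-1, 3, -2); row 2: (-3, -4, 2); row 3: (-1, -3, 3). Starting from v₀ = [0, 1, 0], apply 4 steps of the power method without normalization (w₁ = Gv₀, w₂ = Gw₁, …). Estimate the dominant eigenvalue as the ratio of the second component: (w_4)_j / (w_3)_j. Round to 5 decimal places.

λ ≈ -5.04348

w1 = Gv₀ = ((-1)·0 + 3·1 + (-2)·0; (-3)·0 + (-4)·1 + 2·0; (-1)·0 + (-3)·1 + 3·0) = (3, -4, -3)
w2 = Gw1 = ((-1)·3 + 3·(-4) + (-2)·(-3); (-3)·3 + (-4)·(-4) + 2·(-3); (-1)·3 + (-3)·(-4) + 3·(-3)) = (-9, 1, 0)
w3 = Gw2 = (12, 23, 6)
w4 = Gw3 = (45, -116, -63)
Ratio at component: -116 / 23 = -5.04348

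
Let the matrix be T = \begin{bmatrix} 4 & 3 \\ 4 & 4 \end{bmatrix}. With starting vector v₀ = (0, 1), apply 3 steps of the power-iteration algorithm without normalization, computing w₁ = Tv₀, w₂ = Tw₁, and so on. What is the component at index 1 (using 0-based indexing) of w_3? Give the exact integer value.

w1 = Tv₀ = (3, 4)
w2 = Tw1 = (24, 28)
w3 = Tw2 = (180, 208)
The requested component of w3 is 208.

208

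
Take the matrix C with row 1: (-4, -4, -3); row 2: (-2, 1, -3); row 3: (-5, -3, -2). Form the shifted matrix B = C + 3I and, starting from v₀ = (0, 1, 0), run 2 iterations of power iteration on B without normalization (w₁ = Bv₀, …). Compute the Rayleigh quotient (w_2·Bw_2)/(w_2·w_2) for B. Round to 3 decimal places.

3.647

B = C + 3I has rows (-1, -4, -3); (-2, 4, -3); (-5, -3, 1)
w1 = Bv₀ = (-4, 4, -3)
w2 = Bw1 = (-3, 33, 5)
Bw2 = (-144, 123, -79)
w2·Bw2 = 4096; w2·w2 = 1123; μ ≈ 4096/1123 = 3.647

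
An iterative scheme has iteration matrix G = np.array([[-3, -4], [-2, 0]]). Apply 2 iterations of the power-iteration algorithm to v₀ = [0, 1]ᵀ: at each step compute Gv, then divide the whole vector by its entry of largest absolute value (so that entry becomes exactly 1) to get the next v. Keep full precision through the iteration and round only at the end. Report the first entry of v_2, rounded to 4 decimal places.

Gv0 = (-4.00000, 0.00000); divide by -4.00000 → v1 = (1.00000, 0.00000)
Gv1 = (-3.00000, -2.00000); divide by -3.00000 → v2 = (1.00000, 0.66667)
Requested entry of v2: 12/12 = 1.0000

1.0000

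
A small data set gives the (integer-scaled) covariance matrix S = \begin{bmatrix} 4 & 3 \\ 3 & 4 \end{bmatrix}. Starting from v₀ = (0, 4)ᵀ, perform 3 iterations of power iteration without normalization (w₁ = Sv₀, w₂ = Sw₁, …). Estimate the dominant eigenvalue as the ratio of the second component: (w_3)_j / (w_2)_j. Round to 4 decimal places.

λ ≈ 6.8800

w1 = Sv₀ = (12, 16)
w2 = Sw1 = (96, 100)
w3 = Sw2 = (684, 688)
Ratio at component: 688 / 100 = 6.8800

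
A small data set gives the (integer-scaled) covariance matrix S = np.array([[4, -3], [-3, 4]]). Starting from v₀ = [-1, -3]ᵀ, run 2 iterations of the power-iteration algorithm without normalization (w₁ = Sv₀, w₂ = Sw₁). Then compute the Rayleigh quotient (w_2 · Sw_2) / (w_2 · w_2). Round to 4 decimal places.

w1 = Sv₀ = (5, -9)
w2 = Sw1 = (47, -51)
Sw2 = (341, -345)
w2·Sw2 = 47·341 + (-51)·(-345) = 33622; w2·w2 = 47·47 + (-51)·(-51) = 4810
λ ≈ 33622/4810 = 6.9900

λ ≈ 6.9900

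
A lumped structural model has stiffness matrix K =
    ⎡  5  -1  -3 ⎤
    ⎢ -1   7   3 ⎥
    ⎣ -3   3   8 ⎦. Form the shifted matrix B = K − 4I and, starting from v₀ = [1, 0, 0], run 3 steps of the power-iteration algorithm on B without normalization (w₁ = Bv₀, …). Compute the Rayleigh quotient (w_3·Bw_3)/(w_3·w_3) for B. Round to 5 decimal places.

μ ≈ 7.83686

B = K − 4I has rows (1, -1, -3); (-1, 3, 3); (-3, 3, 4)
w1 = Bv₀ = (1, -1, -3)
w2 = Bw1 = (11, -13, -18)
w3 = Bw2 = (78, -104, -144)
Bw3 = (614, -822, -1122)
w3·Bw3 = 294948; w3·w3 = 37636; μ ≈ 294948/37636 = 7.83686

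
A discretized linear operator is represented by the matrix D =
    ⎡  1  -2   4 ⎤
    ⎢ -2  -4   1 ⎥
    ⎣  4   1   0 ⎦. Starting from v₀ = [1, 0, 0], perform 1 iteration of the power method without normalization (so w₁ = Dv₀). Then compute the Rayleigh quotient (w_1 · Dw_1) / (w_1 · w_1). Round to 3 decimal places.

w1 = Dv₀ = (1·1 + (-2)·0 + 4·0; (-2)·1 + (-4)·0 + 1·0; 4·1 + 1·0 + 0·0) = (1, -2, 4)
Dw1 = (21, 10, 2)
w1·Dw1 = 1·21 + (-2)·10 + 4·2 = 9; w1·w1 = 1·1 + (-2)·(-2) + 4·4 = 21
λ ≈ 9/21 = 0.429

λ ≈ 0.429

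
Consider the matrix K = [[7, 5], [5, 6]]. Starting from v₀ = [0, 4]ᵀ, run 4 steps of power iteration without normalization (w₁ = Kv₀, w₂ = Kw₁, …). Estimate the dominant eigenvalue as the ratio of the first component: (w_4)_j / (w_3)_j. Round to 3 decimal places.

11.546

w1 = Kv₀ = (7·0 + 5·4; 5·0 + 6·4) = (20, 24)
w2 = Kw1 = (7·20 + 5·24; 5·20 + 6·24) = (260, 244)
w3 = Kw2 = (3040, 2764)
w4 = Kw3 = (35100, 31784)
Ratio at component: 35100 / 3040 = 11.546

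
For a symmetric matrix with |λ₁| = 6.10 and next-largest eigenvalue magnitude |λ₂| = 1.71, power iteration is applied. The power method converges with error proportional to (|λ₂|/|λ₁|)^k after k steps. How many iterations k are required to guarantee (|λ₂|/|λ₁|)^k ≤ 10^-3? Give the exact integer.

6

|λ₂/λ₁| = 1.71/6.10 = 0.28033
Need k ≥ ln(10^-3) / ln(0.28033) = -6.9078 / -1.2718 ≈ 5.431
Smallest integer k satisfying the bound: 6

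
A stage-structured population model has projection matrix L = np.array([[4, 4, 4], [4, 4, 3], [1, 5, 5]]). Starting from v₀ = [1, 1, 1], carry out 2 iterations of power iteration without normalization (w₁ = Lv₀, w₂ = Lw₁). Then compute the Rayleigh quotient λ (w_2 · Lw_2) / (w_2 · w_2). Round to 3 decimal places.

w1 = Lv₀ = (4·1 + 4·1 + 4·1; 4·1 + 4·1 + 3·1; 1·1 + 5·1 + 5·1) = (12, 11, 11)
w2 = Lw1 = (4·12 + 4·11 + 4·11; 4·12 + 4·11 + 3·11; 1·12 + 5·11 + 5·11) = (136, 125, 122)
Lw2 = (1532, 1410, 1371)
w2·Lw2 = 136·1532 + 125·1410 + 122·1371 = 551864; w2·w2 = 136·136 + 125·125 + 122·122 = 49005
λ ≈ 551864/49005 = 11.261

11.261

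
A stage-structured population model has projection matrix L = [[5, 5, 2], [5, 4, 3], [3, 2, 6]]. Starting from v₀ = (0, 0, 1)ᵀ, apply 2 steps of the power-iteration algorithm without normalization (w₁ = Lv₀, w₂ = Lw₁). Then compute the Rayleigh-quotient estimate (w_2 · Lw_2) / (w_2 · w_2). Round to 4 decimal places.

w1 = Lv₀ = (5·0 + 5·0 + 2·1; 5·0 + 4·0 + 3·1; 3·0 + 2·0 + 6·1) = (2, 3, 6)
w2 = Lw1 = (5·2 + 5·3 + 2·6; 5·2 + 4·3 + 3·6; 3·2 + 2·3 + 6·6) = (37, 40, 48)
Lw2 = (481, 489, 479)
w2·Lw2 = 37·481 + 40·489 + 48·479 = 60349; w2·w2 = 37·37 + 40·40 + 48·48 = 5273
λ ≈ 60349/5273 = 11.4449

11.4449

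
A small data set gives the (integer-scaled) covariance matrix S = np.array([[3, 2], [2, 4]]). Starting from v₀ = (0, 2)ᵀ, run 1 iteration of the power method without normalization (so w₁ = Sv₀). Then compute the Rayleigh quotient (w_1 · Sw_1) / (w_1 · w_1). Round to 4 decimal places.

λ ≈ 5.4000

w1 = Sv₀ = (3·0 + 2·2; 2·0 + 4·2) = (4, 8)
Sw1 = (28, 40)
w1·Sw1 = 4·28 + 8·40 = 432; w1·w1 = 4·4 + 8·8 = 80
λ ≈ 432/80 = 5.4000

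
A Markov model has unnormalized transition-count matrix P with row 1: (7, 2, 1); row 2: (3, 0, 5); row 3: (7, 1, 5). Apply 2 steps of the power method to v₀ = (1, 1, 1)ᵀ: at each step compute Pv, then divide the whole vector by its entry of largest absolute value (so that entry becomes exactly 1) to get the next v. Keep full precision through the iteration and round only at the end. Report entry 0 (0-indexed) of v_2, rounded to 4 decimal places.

Pv0 = (10.00000, 8.00000, 13.00000); divide by 13.00000 → v1 = (0.76923, 0.61538, 1.00000)
Pv1 = (7.61538, 7.30769, 11.00000); divide by 11.00000 → v2 = (0.69231, 0.66434, 1.00000)
Requested entry of v2: 99/143 = 0.6923

0.6923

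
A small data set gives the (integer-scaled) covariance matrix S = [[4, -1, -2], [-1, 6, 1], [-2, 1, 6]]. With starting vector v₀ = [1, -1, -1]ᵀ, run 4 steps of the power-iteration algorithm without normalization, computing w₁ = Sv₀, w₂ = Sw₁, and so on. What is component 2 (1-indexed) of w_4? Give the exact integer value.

w1 = Sv₀ = (4·1 + (-1)·(-1) + (-2)·(-1); (-1)·1 + 6·(-1) + 1·(-1); (-2)·1 + 1·(-1) + 6·(-1)) = (7, -8, -9)
w2 = Sw1 = (4·7 + (-1)·(-8) + (-2)·(-9); (-1)·7 + 6·(-8) + 1·(-9); (-2)·7 + 1·(-8) + 6·(-9)) = (54, -64, -76)
w3 = Sw2 = (432, -514, -628)
w4 = Sw3 = (3498, -4144, -5146)
The requested component of w4 is -4144.

-4144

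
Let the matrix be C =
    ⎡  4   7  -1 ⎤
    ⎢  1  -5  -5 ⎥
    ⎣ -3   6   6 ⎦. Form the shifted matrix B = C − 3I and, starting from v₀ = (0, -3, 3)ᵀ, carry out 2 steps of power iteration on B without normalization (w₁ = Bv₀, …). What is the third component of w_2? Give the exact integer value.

99

B = C − 3I has rows (1, 7, -1); (1, -8, -5); (-3, 6, 3)
w1 = Bv₀ = (1·0 + 7·(-3) + (-1)·3; 1·0 + (-8)·(-3) + (-5)·3; (-3)·0 + 6·(-3) + 3·3) = (-24, 9, -9)
w2 = Bw1 = (1·(-24) + 7·9 + (-1)·(-9); 1·(-24) + (-8)·9 + (-5)·(-9); (-3)·(-24) + 6·9 + 3·(-9)) = (48, -51, 99)
Requested component of w2: 99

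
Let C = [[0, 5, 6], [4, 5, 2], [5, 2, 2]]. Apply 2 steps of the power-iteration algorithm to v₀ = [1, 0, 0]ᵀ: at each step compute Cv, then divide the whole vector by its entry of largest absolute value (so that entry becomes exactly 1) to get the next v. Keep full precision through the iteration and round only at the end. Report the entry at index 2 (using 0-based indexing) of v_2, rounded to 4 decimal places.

Cv0 = (0.00000, 4.00000, 5.00000); divide by 5.00000 → v1 = (0.00000, 0.80000, 1.00000)
Cv1 = (10.00000, 6.00000, 3.60000); divide by 10.00000 → v2 = (1.00000, 0.60000, 0.36000)
Requested entry of v2: 18/50 = 0.3600

0.3600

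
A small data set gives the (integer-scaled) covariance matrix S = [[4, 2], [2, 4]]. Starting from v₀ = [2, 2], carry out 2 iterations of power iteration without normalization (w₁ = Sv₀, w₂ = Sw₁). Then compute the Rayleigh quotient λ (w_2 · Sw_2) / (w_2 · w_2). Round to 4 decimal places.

λ ≈ 6.0000

w1 = Sv₀ = (12, 12)
w2 = Sw1 = (72, 72)
Sw2 = (432, 432)
w2·Sw2 = 72·432 + 72·432 = 62208; w2·w2 = 72·72 + 72·72 = 10368
λ ≈ 62208/10368 = 6.0000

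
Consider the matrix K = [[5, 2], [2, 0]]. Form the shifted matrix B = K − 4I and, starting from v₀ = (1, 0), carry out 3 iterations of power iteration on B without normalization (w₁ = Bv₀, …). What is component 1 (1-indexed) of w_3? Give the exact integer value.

-7

B = K − 4I has rows (1, 2); (2, -4)
w1 = Bv₀ = (1, 2)
w2 = Bw1 = (5, -6)
w3 = Bw2 = (-7, 34)
Requested component of w3: -7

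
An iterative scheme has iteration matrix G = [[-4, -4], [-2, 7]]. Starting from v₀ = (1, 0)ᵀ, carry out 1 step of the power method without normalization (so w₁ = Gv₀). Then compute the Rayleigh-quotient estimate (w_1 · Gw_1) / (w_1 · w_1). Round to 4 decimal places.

λ ≈ -4.2000

w1 = Gv₀ = (-4, -2)
Gw1 = (24, -6)
w1·Gw1 = (-4)·24 + (-2)·(-6) = -84; w1·w1 = (-4)·(-4) + (-2)·(-2) = 20
λ ≈ -84/20 = -4.2000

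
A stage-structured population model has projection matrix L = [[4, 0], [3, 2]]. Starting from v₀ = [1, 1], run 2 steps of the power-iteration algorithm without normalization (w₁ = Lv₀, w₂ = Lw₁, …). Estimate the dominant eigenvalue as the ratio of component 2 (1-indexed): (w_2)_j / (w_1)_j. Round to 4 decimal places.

w1 = Lv₀ = (4·1 + 0·1; 3·1 + 2·1) = (4, 5)
w2 = Lw1 = (4·4 + 0·5; 3·4 + 2·5) = (16, 22)
Ratio at component: 22 / 5 = 4.4000

4.4000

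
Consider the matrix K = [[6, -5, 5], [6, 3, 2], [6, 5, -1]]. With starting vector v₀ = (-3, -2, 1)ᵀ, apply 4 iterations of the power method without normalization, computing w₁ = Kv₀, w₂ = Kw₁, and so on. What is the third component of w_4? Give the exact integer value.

-4399

w1 = Kv₀ = (6·(-3) + (-5)·(-2) + 5·1; 6·(-3) + 3·(-2) + 2·1; 6·(-3) + 5·(-2) + (-1)·1) = (-3, -22, -29)
w2 = Kw1 = (6·(-3) + (-5)·(-22) + 5·(-29); 6·(-3) + 3·(-22) + 2·(-29); 6·(-3) + 5·(-22) + (-1)·(-29)) = (-53, -142, -99)
w3 = Kw2 = (-103, -942, -929)
w4 = Kw3 = (-553, -5302, -4399)
The requested component of w4 is -4399.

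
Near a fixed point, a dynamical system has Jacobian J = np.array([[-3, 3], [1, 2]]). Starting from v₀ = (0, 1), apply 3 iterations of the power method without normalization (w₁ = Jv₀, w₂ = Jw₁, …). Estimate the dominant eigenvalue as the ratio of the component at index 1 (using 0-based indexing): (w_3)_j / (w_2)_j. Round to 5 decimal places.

1.57143

w1 = Jv₀ = (3, 2)
w2 = Jw1 = (-3, 7)
w3 = Jw2 = (30, 11)
Ratio at component: 11 / 7 = 1.57143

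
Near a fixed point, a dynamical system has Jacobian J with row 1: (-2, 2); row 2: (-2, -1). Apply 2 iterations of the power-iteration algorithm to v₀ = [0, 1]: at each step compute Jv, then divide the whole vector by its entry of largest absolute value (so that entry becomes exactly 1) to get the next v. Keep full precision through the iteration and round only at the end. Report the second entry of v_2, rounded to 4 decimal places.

Jv0 = (2.00000, -1.00000); divide by 2.00000 → v1 = (1.00000, -0.50000)
Jv1 = (-3.00000, -1.50000); divide by -3.00000 → v2 = (1.00000, 0.50000)
Requested entry of v2: -3/-6 = 0.5000

0.5000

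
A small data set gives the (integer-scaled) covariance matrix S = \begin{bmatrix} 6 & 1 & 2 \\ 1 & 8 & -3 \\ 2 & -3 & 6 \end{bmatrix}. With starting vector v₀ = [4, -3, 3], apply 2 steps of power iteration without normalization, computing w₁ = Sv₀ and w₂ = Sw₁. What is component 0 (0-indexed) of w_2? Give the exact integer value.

w1 = Sv₀ = (6·4 + 1·(-3) + 2·3; 1·4 + 8·(-3) + (-3)·3; 2·4 + (-3)·(-3) + 6·3) = (27, -29, 35)
w2 = Sw1 = (6·27 + 1·(-29) + 2·35; 1·27 + 8·(-29) + (-3)·35; 2·27 + (-3)·(-29) + 6·35) = (203, -310, 351)
The requested component of w2 is 203.

203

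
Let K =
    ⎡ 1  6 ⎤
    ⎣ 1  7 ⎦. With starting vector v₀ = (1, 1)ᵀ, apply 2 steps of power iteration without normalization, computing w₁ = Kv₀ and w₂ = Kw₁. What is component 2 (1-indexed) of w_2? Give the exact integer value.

63

w1 = Kv₀ = (7, 8)
w2 = Kw1 = (55, 63)
The requested component of w2 is 63.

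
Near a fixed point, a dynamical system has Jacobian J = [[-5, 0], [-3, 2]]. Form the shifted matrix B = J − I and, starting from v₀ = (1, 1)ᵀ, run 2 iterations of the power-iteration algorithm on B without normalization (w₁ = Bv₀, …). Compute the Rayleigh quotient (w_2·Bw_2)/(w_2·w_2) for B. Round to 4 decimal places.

B = J − I has rows (-6, 0); (-3, 1)
w1 = Bv₀ = ((-6)·1 + 0·1; (-3)·1 + 1·1) = (-6, -2)
w2 = Bw1 = ((-6)·(-6) + 0·(-2); (-3)·(-6) + 1·(-2)) = (36, 16)
Bw2 = (-216, -92)
w2·Bw2 = -9248; w2·w2 = 1552; μ ≈ -9248/1552 = -5.9588

μ ≈ -5.9588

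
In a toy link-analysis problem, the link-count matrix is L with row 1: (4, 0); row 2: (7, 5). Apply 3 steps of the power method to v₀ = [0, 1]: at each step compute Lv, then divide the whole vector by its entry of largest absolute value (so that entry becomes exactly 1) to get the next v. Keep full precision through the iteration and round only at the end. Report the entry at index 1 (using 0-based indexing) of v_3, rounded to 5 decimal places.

Lv0 = (0.000000, 5.000000); divide by 5.000000 → v1 = (0.000000, 1.000000)
Lv1 = (0.000000, 5.000000); divide by 5.000000 → v2 = (0.000000, 1.000000)
Lv2 = (0.000000, 5.000000); divide by 5.000000 → v3 = (0.000000, 1.000000)
Requested entry of v3: 125/125 = 1.00000

1.00000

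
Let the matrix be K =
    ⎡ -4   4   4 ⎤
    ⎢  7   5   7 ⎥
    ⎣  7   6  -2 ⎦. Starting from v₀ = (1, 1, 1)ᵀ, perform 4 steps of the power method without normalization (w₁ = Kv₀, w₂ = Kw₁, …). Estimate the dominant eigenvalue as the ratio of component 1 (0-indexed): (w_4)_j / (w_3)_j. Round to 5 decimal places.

w1 = Kv₀ = ((-4)·1 + 4·1 + 4·1; 7·1 + 5·1 + 7·1; 7·1 + 6·1 + (-2)·1) = (4, 19, 11)
w2 = Kw1 = ((-4)·4 + 4·19 + 4·11; 7·4 + 5·19 + 7·11; 7·4 + 6·19 + (-2)·11) = (104, 200, 120)
w3 = Kw2 = (864, 2568, 1688)
w4 = Kw3 = (13568, 30704, 18080)
Ratio at component: 30704 / 2568 = 11.95639

λ ≈ 11.95639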